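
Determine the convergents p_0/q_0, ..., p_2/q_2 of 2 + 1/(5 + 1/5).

2/1, 11/5, 57/26

Using the convergent recurrence p_i = a_i*p_{i-1} + p_{i-2}, q_i = a_i*q_{i-1} + q_{i-2} with p_{-2}=0, p_{-1}=1, q_{-2}=1, q_{-1}=0:
  i=0: a_0=2, p_0 = 2*1 + 0 = 2, q_0 = 2*0 + 1 = 1.
  i=1: a_1=5, p_1 = 5*2 + 1 = 11, q_1 = 5*1 + 0 = 5.
  i=2: a_2=5, p_2 = 5*11 + 2 = 57, q_2 = 5*5 + 1 = 26.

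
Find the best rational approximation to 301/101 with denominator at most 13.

3/1

Expand x = 301/101 as a continued fraction with the Euclidean algorithm:
  301 = 2*101 + 99, so a_0 = 2.
  101 = 1*99 + 2, so a_1 = 1.
  99 = 49*2 + 1, so a_2 = 49.
  2 = 2*1 + 0, so a_3 = 2.
so x = [2; 1, 49, 2].
Convergents (p_i = a_i*p_{i-1} + p_{i-2}, q_i = a_i*q_{i-1} + q_{i-2} with p_{-2}=0, p_{-1}=1, q_{-2}=1, q_{-1}=0), until the denominator exceeds 13:
  i=0: a_0=2, p_0 = 2*1 + 0 = 2, q_0 = 2*0 + 1 = 1.
  i=1: a_1=1, p_1 = 1*2 + 1 = 3, q_1 = 1*1 + 0 = 1.
  i=2: a_2=49, p_2 = 49*3 + 2 = 149, q_2 = 49*1 + 1 = 50.
q_2 = 50 > 13, so the last convergent with denominator <= 13 is p_1/q_1 = 3/1.
The closest fraction with denominator <= 13 is either p_1/q_1 or the intermediate fraction (k*p_1 + p_0)/(k*q_1 + q_0) with the largest k >= 1 whose denominator stays <= 13; these approach x as k grows, and every other convergent or intermediate fraction in range is farther away.
Largest k: floor((13 - q_0)/q_1) = floor((13 - 1)/1) = 12.
That gives (12*3 + 2)/(12*1 + 1) = 38/13.
Compare the errors: |x - 3/1| = |301*1 - 3*101|/(101*1) = 2/101, and |x - 38/13| = |301*13 - 38*101|/(101*13) = 75/1313.
Cross-multiplying, 2*1313 = 2626 < 7575 = 75*101, so 2/101 is smaller: the convergent 3/1 is closer to x than 38/13.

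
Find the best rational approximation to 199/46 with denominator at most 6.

Expand x = 199/46 as a continued fraction with the Euclidean algorithm:
  199 = 4*46 + 15, so a_0 = 4.
  46 = 3*15 + 1, so a_1 = 3.
  15 = 15*1 + 0, so a_2 = 15.
so x = [4; 3, 15].
Convergents (p_i = a_i*p_{i-1} + p_{i-2}, q_i = a_i*q_{i-1} + q_{i-2} with p_{-2}=0, p_{-1}=1, q_{-2}=1, q_{-1}=0), until the denominator exceeds 6:
  i=0: a_0=4, p_0 = 4*1 + 0 = 4, q_0 = 4*0 + 1 = 1.
  i=1: a_1=3, p_1 = 3*4 + 1 = 13, q_1 = 3*1 + 0 = 3.
  i=2: a_2=15, p_2 = 15*13 + 4 = 199, q_2 = 15*3 + 1 = 46.
q_2 = 46 > 6, so the last convergent with denominator <= 6 is p_1/q_1 = 13/3.
The closest fraction with denominator <= 6 is either p_1/q_1 or the intermediate fraction (k*p_1 + p_0)/(k*q_1 + q_0) with the largest k >= 1 whose denominator stays <= 6; these approach x as k grows, and every other convergent or intermediate fraction in range is farther away.
Largest k: floor((6 - q_0)/q_1) = floor((6 - 1)/3) = 1.
That gives (1*13 + 4)/(1*3 + 1) = 17/4.
Compare the errors: |x - 13/3| = |199*3 - 13*46|/(46*3) = 1/138, and |x - 17/4| = |199*4 - 17*46|/(46*4) = 14/184.
Cross-multiplying, 1*184 = 184 < 1932 = 14*138, so 1/138 is smaller: the convergent 13/3 is closer to x than 17/4.

13/3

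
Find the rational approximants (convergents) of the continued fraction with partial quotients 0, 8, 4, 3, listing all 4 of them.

0/1, 1/8, 4/33, 13/107

Using the convergent recurrence p_i = a_i*p_{i-1} + p_{i-2}, q_i = a_i*q_{i-1} + q_{i-2} with p_{-2}=0, p_{-1}=1, q_{-2}=1, q_{-1}=0:
  i=0: a_0=0, p_0 = 0*1 + 0 = 0, q_0 = 0*0 + 1 = 1.
  i=1: a_1=8, p_1 = 8*0 + 1 = 1, q_1 = 8*1 + 0 = 8.
  i=2: a_2=4, p_2 = 4*1 + 0 = 4, q_2 = 4*8 + 1 = 33.
  i=3: a_3=3, p_3 = 3*4 + 1 = 13, q_3 = 3*33 + 8 = 107.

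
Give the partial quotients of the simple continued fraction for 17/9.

Run the Euclidean algorithm on 17 and 9; the successive quotients are the partial quotients a_0, a_1, ... (each step inverts the fractional part left over by the previous one):
  17 = 1*9 + 8, so a_0 = 1.
  9 = 1*8 + 1, so a_1 = 1.
  8 = 8*1 + 0, so a_2 = 8.
The remainder reaches 0 after 3 divisions, so the expansion has 3 partial quotients, read off in order.

[1; 1, 8]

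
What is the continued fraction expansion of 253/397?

Run the Euclidean algorithm on 253 and 397; the successive quotients are the partial quotients a_0, a_1, ... (each step inverts the fractional part left over by the previous one):
  253 = 0*397 + 253, so a_0 = 0.
  397 = 1*253 + 144, so a_1 = 1.
  253 = 1*144 + 109, so a_2 = 1.
  144 = 1*109 + 35, so a_3 = 1.
  109 = 3*35 + 4, so a_4 = 3.
  35 = 8*4 + 3, so a_5 = 8.
  4 = 1*3 + 1, so a_6 = 1.
  3 = 3*1 + 0, so a_7 = 3.
The remainder reaches 0 after 8 divisions, so the expansion has 8 partial quotients, read off in order.

[0; 1, 1, 1, 3, 8, 1, 3]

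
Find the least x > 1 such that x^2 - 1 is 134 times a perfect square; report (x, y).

First expand sqrt(134) as a continued fraction. With x_i = (sqrt(134) + m_i)/d_i and (m_0, d_0) = (0, 1): a_0 = floor(sqrt(134)) = 11, since 11^2 = 121 <= 134 < 144 = 12^2.
Iterate m_{i+1} = d_i*a_i - m_i, d_{i+1} = (134 - m_{i+1}^2)/d_i, a_{i+1} = floor((a_0 + m_{i+1})/d_{i+1}):
  m_1 = 1*11 - 0 = 11, d_1 = (134 - 11^2)/1 = 13/1 = 13, a_1 = floor((11 + 11)/13) = 1.
  m_2 = 13*1 - 11 = 2, d_2 = (134 - 2^2)/13 = 130/13 = 10, a_2 = floor((11 + 2)/10) = 1.
  m_3 = 10*1 - 2 = 8, d_3 = (134 - 8^2)/10 = 70/10 = 7, a_3 = floor((11 + 8)/7) = 2.
  m_4 = 7*2 - 8 = 6, d_4 = (134 - 6^2)/7 = 98/7 = 14, a_4 = floor((11 + 6)/14) = 1.
  m_5 = 14*1 - 6 = 8, d_5 = (134 - 8^2)/14 = 70/14 = 5, a_5 = floor((11 + 8)/5) = 3.
  m_6 = 5*3 - 8 = 7, d_6 = (134 - 7^2)/5 = 85/5 = 17, a_6 = floor((11 + 7)/17) = 1.
  m_7 = 17*1 - 7 = 10, d_7 = (134 - 10^2)/17 = 34/17 = 2, a_7 = floor((11 + 10)/2) = 10.
  m_8 = 2*10 - 10 = 10, d_8 = (134 - 10^2)/2 = 34/2 = 17, a_8 = floor((11 + 10)/17) = 1.
  m_9 = 17*1 - 10 = 7, d_9 = (134 - 7^2)/17 = 85/17 = 5, a_9 = floor((11 + 7)/5) = 3.
  m_10 = 5*3 - 7 = 8, d_10 = (134 - 8^2)/5 = 70/5 = 14, a_10 = floor((11 + 8)/14) = 1.
  m_11 = 14*1 - 8 = 6, d_11 = (134 - 6^2)/14 = 98/14 = 7, a_11 = floor((11 + 6)/7) = 2.
  m_12 = 7*2 - 6 = 8, d_12 = (134 - 8^2)/7 = 70/7 = 10, a_12 = floor((11 + 8)/10) = 1.
  m_13 = 10*1 - 8 = 2, d_13 = (134 - 2^2)/10 = 130/10 = 13, a_13 = floor((11 + 2)/13) = 1.
  m_14 = 13*1 - 2 = 11, d_14 = (134 - 11^2)/13 = 13/13 = 1, a_14 = floor((11 + 11)/1) = 22.
  m_15 = 1*22 - 11 = 11, d_15 = (134 - 11^2)/1 = 13/1 = 13: (m_15, d_15) = (m_1, d_1) = (11, 13), so from here the quotients repeat a_1, ..., a_14; the period length is 14.
So sqrt(134) = [11; (1, 1, 2, 1, 3, 1, 10, 1, 3, 1, 2, 1, 1, 22)] with period length k = 14.
k is even, so the fundamental solution of x^2 - 134y^2 = 1 is (p_{k-1}, q_{k-1}) = (p_13, q_13); compute convergents through index 13.
Convergents (p_i = a_i*p_{i-1} + p_{i-2}, q_i = a_i*q_{i-1} + q_{i-2} with p_{-2}=0, p_{-1}=1, q_{-2}=1, q_{-1}=0):
  i=0: a_0=11, p_0 = 11*1 + 0 = 11, q_0 = 11*0 + 1 = 1.
  i=1: a_1=1, p_1 = 1*11 + 1 = 12, q_1 = 1*1 + 0 = 1.
  i=2: a_2=1, p_2 = 1*12 + 11 = 23, q_2 = 1*1 + 1 = 2.
  i=3: a_3=2, p_3 = 2*23 + 12 = 58, q_3 = 2*2 + 1 = 5.
  i=4: a_4=1, p_4 = 1*58 + 23 = 81, q_4 = 1*5 + 2 = 7.
  i=5: a_5=3, p_5 = 3*81 + 58 = 301, q_5 = 3*7 + 5 = 26.
  i=6: a_6=1, p_6 = 1*301 + 81 = 382, q_6 = 1*26 + 7 = 33.
  i=7: a_7=10, p_7 = 10*382 + 301 = 4121, q_7 = 10*33 + 26 = 356.
  i=8: a_8=1, p_8 = 1*4121 + 382 = 4503, q_8 = 1*356 + 33 = 389.
  i=9: a_9=3, p_9 = 3*4503 + 4121 = 17630, q_9 = 3*389 + 356 = 1523.
  i=10: a_10=1, p_10 = 1*17630 + 4503 = 22133, q_10 = 1*1523 + 389 = 1912.
  i=11: a_11=2, p_11 = 2*22133 + 17630 = 61896, q_11 = 2*1912 + 1523 = 5347.
  i=12: a_12=1, p_12 = 1*61896 + 22133 = 84029, q_12 = 1*5347 + 1912 = 7259.
  i=13: a_13=1, p_13 = 1*84029 + 61896 = 145925, q_13 = 1*7259 + 5347 = 12606.
Check: 145925^2 - 134*12606^2 = 21294105625 - 21294105624 = 1, so (x, y) = (145925, 12606) solves the equation, and by the theorem it is the least positive solution.

(x, y) = (145925, 12606)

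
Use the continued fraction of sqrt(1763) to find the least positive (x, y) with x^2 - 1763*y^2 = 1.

(x, y) = (42, 1)

First expand sqrt(1763) as a continued fraction. With x_i = (sqrt(1763) + m_i)/d_i and (m_0, d_0) = (0, 1): a_0 = floor(sqrt(1763)) = 41, since 41^2 = 1681 <= 1763 < 1764 = 42^2.
Iterate m_{i+1} = d_i*a_i - m_i, d_{i+1} = (1763 - m_{i+1}^2)/d_i, a_{i+1} = floor((a_0 + m_{i+1})/d_{i+1}):
  m_1 = 1*41 - 0 = 41, d_1 = (1763 - 41^2)/1 = 82/1 = 82, a_1 = floor((41 + 41)/82) = 1.
  m_2 = 82*1 - 41 = 41, d_2 = (1763 - 41^2)/82 = 82/82 = 1, a_2 = floor((41 + 41)/1) = 82.
  m_3 = 1*82 - 41 = 41, d_3 = (1763 - 41^2)/1 = 82/1 = 82: (m_3, d_3) = (m_1, d_1) = (41, 82), so from here the quotients repeat a_1, a_2; the period length is 2.
So sqrt(1763) = [41; (1, 82)] with period length k = 2.
k is even, so the fundamental solution of x^2 - 1763y^2 = 1 is (p_{k-1}, q_{k-1}) = (p_1, q_1); compute convergents through index 1.
Convergents (p_i = a_i*p_{i-1} + p_{i-2}, q_i = a_i*q_{i-1} + q_{i-2} with p_{-2}=0, p_{-1}=1, q_{-2}=1, q_{-1}=0):
  i=0: a_0=41, p_0 = 41*1 + 0 = 41, q_0 = 41*0 + 1 = 1.
  i=1: a_1=1, p_1 = 1*41 + 1 = 42, q_1 = 1*1 + 0 = 1.
Check: 42^2 - 1763*1^2 = 1764 - 1763 = 1, so (x, y) = (42, 1) solves the equation, and by the theorem it is the least positive solution.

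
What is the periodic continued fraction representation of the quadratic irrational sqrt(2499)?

[49; (1, 98)]

Write x_i = (sqrt(2499) + m_i)/d_i with (m_0, d_0) = (0, 1). a_0 = floor(sqrt(2499)) = 49, since 49^2 = 2401 <= 2499 < 2500 = 50^2.
Iterate m_{i+1} = d_i*a_i - m_i, d_{i+1} = (2499 - m_{i+1}^2)/d_i, a_{i+1} = floor((a_0 + m_{i+1})/d_{i+1}):
  m_1 = 1*49 - 0 = 49, d_1 = (2499 - 49^2)/1 = 98/1 = 98, a_1 = floor((49 + 49)/98) = 1.
  m_2 = 98*1 - 49 = 49, d_2 = (2499 - 49^2)/98 = 98/98 = 1, a_2 = floor((49 + 49)/1) = 98.
  m_3 = 1*98 - 49 = 49, d_3 = (2499 - 49^2)/1 = 98/1 = 98: (m_3, d_3) = (m_1, d_1) = (49, 98), so from here the quotients repeat a_1, a_2; the period length is 2.
Hence the expansion of sqrt(2499) is a_0 = 49 followed by the repeating block 1, 98 (period 2).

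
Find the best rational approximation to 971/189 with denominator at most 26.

113/22

Expand x = 971/189 as a continued fraction with the Euclidean algorithm:
  971 = 5*189 + 26, so a_0 = 5.
  189 = 7*26 + 7, so a_1 = 7.
  26 = 3*7 + 5, so a_2 = 3.
  7 = 1*5 + 2, so a_3 = 1.
  5 = 2*2 + 1, so a_4 = 2.
  2 = 2*1 + 0, so a_5 = 2.
so x = [5; 7, 3, 1, 2, 2].
Convergents (p_i = a_i*p_{i-1} + p_{i-2}, q_i = a_i*q_{i-1} + q_{i-2} with p_{-2}=0, p_{-1}=1, q_{-2}=1, q_{-1}=0), until the denominator exceeds 26:
  i=0: a_0=5, p_0 = 5*1 + 0 = 5, q_0 = 5*0 + 1 = 1.
  i=1: a_1=7, p_1 = 7*5 + 1 = 36, q_1 = 7*1 + 0 = 7.
  i=2: a_2=3, p_2 = 3*36 + 5 = 113, q_2 = 3*7 + 1 = 22.
  i=3: a_3=1, p_3 = 1*113 + 36 = 149, q_3 = 1*22 + 7 = 29.
q_3 = 29 > 26, so the last convergent with denominator <= 26 is p_2/q_2 = 113/22.
The closest fraction with denominator <= 26 is either p_2/q_2 or the intermediate fraction (k*p_2 + p_1)/(k*q_2 + q_1) with the largest k >= 1 whose denominator stays <= 26; these approach x as k grows, and every other convergent or intermediate fraction in range is farther away.
Largest k: floor((26 - q_1)/q_2) = floor((26 - 7)/22) = 0.
Since k = 0, no intermediate fraction beyond p_2/q_2 has denominator <= 26, so the convergent 113/22 is the closest (its error is |971*22 - 113*189|/(189*22) = 5/4158).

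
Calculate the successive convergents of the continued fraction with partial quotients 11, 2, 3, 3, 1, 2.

11/1, 23/2, 80/7, 263/23, 343/30, 949/83

Using the convergent recurrence p_i = a_i*p_{i-1} + p_{i-2}, q_i = a_i*q_{i-1} + q_{i-2} with p_{-2}=0, p_{-1}=1, q_{-2}=1, q_{-1}=0:
  i=0: a_0=11, p_0 = 11*1 + 0 = 11, q_0 = 11*0 + 1 = 1.
  i=1: a_1=2, p_1 = 2*11 + 1 = 23, q_1 = 2*1 + 0 = 2.
  i=2: a_2=3, p_2 = 3*23 + 11 = 80, q_2 = 3*2 + 1 = 7.
  i=3: a_3=3, p_3 = 3*80 + 23 = 263, q_3 = 3*7 + 2 = 23.
  i=4: a_4=1, p_4 = 1*263 + 80 = 343, q_4 = 1*23 + 7 = 30.
  i=5: a_5=2, p_5 = 2*343 + 263 = 949, q_5 = 2*30 + 23 = 83.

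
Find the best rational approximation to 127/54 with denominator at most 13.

Expand x = 127/54 as a continued fraction with the Euclidean algorithm:
  127 = 2*54 + 19, so a_0 = 2.
  54 = 2*19 + 16, so a_1 = 2.
  19 = 1*16 + 3, so a_2 = 1.
  16 = 5*3 + 1, so a_3 = 5.
  3 = 3*1 + 0, so a_4 = 3.
so x = [2; 2, 1, 5, 3].
Convergents (p_i = a_i*p_{i-1} + p_{i-2}, q_i = a_i*q_{i-1} + q_{i-2} with p_{-2}=0, p_{-1}=1, q_{-2}=1, q_{-1}=0), until the denominator exceeds 13:
  i=0: a_0=2, p_0 = 2*1 + 0 = 2, q_0 = 2*0 + 1 = 1.
  i=1: a_1=2, p_1 = 2*2 + 1 = 5, q_1 = 2*1 + 0 = 2.
  i=2: a_2=1, p_2 = 1*5 + 2 = 7, q_2 = 1*2 + 1 = 3.
  i=3: a_3=5, p_3 = 5*7 + 5 = 40, q_3 = 5*3 + 2 = 17.
q_3 = 17 > 13, so the last convergent with denominator <= 13 is p_2/q_2 = 7/3.
The closest fraction with denominator <= 13 is either p_2/q_2 or the intermediate fraction (k*p_2 + p_1)/(k*q_2 + q_1) with the largest k >= 1 whose denominator stays <= 13; these approach x as k grows, and every other convergent or intermediate fraction in range is farther away.
Largest k: floor((13 - q_1)/q_2) = floor((13 - 2)/3) = 3.
That gives (3*7 + 5)/(3*3 + 2) = 26/11.
Compare the errors: |x - 7/3| = |127*3 - 7*54|/(54*3) = 3/162, and |x - 26/11| = |127*11 - 26*54|/(54*11) = 7/594.
Cross-multiplying, 7*162 = 1134 < 1782 = 3*594, so 7/594 is smaller: the intermediate fraction 26/11 is closer to x than 7/3.

26/11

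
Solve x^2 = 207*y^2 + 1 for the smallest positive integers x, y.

(x, y) = (1151, 80)

First expand sqrt(207) as a continued fraction. With x_i = (sqrt(207) + m_i)/d_i and (m_0, d_0) = (0, 1): a_0 = floor(sqrt(207)) = 14, since 14^2 = 196 <= 207 < 225 = 15^2.
Iterate m_{i+1} = d_i*a_i - m_i, d_{i+1} = (207 - m_{i+1}^2)/d_i, a_{i+1} = floor((a_0 + m_{i+1})/d_{i+1}):
  m_1 = 1*14 - 0 = 14, d_1 = (207 - 14^2)/1 = 11/1 = 11, a_1 = floor((14 + 14)/11) = 2.
  m_2 = 11*2 - 14 = 8, d_2 = (207 - 8^2)/11 = 143/11 = 13, a_2 = floor((14 + 8)/13) = 1.
  m_3 = 13*1 - 8 = 5, d_3 = (207 - 5^2)/13 = 182/13 = 14, a_3 = floor((14 + 5)/14) = 1.
  m_4 = 14*1 - 5 = 9, d_4 = (207 - 9^2)/14 = 126/14 = 9, a_4 = floor((14 + 9)/9) = 2.
  m_5 = 9*2 - 9 = 9, d_5 = (207 - 9^2)/9 = 126/9 = 14, a_5 = floor((14 + 9)/14) = 1.
  m_6 = 14*1 - 9 = 5, d_6 = (207 - 5^2)/14 = 182/14 = 13, a_6 = floor((14 + 5)/13) = 1.
  m_7 = 13*1 - 5 = 8, d_7 = (207 - 8^2)/13 = 143/13 = 11, a_7 = floor((14 + 8)/11) = 2.
  m_8 = 11*2 - 8 = 14, d_8 = (207 - 14^2)/11 = 11/11 = 1, a_8 = floor((14 + 14)/1) = 28.
  m_9 = 1*28 - 14 = 14, d_9 = (207 - 14^2)/1 = 11/1 = 11: (m_9, d_9) = (m_1, d_1) = (14, 11), so from here the quotients repeat a_1, ..., a_8; the period length is 8.
So sqrt(207) = [14; (2, 1, 1, 2, 1, 1, 2, 28)] with period length k = 8.
k is even, so the fundamental solution of x^2 - 207y^2 = 1 is (p_{k-1}, q_{k-1}) = (p_7, q_7); compute convergents through index 7.
Convergents (p_i = a_i*p_{i-1} + p_{i-2}, q_i = a_i*q_{i-1} + q_{i-2} with p_{-2}=0, p_{-1}=1, q_{-2}=1, q_{-1}=0):
  i=0: a_0=14, p_0 = 14*1 + 0 = 14, q_0 = 14*0 + 1 = 1.
  i=1: a_1=2, p_1 = 2*14 + 1 = 29, q_1 = 2*1 + 0 = 2.
  i=2: a_2=1, p_2 = 1*29 + 14 = 43, q_2 = 1*2 + 1 = 3.
  i=3: a_3=1, p_3 = 1*43 + 29 = 72, q_3 = 1*3 + 2 = 5.
  i=4: a_4=2, p_4 = 2*72 + 43 = 187, q_4 = 2*5 + 3 = 13.
  i=5: a_5=1, p_5 = 1*187 + 72 = 259, q_5 = 1*13 + 5 = 18.
  i=6: a_6=1, p_6 = 1*259 + 187 = 446, q_6 = 1*18 + 13 = 31.
  i=7: a_7=2, p_7 = 2*446 + 259 = 1151, q_7 = 2*31 + 18 = 80.
Check: 1151^2 - 207*80^2 = 1324801 - 1324800 = 1, so (x, y) = (1151, 80) solves the equation, and by the theorem it is the least positive solution.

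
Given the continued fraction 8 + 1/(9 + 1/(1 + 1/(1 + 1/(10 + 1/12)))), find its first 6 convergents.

8/1, 73/9, 81/10, 154/19, 1621/200, 19606/2419

Using the convergent recurrence p_i = a_i*p_{i-1} + p_{i-2}, q_i = a_i*q_{i-1} + q_{i-2} with p_{-2}=0, p_{-1}=1, q_{-2}=1, q_{-1}=0:
  i=0: a_0=8, p_0 = 8*1 + 0 = 8, q_0 = 8*0 + 1 = 1.
  i=1: a_1=9, p_1 = 9*8 + 1 = 73, q_1 = 9*1 + 0 = 9.
  i=2: a_2=1, p_2 = 1*73 + 8 = 81, q_2 = 1*9 + 1 = 10.
  i=3: a_3=1, p_3 = 1*81 + 73 = 154, q_3 = 1*10 + 9 = 19.
  i=4: a_4=10, p_4 = 10*154 + 81 = 1621, q_4 = 10*19 + 10 = 200.
  i=5: a_5=12, p_5 = 12*1621 + 154 = 19606, q_5 = 12*200 + 19 = 2419.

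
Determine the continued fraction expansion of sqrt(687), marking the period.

Write x_i = (sqrt(687) + m_i)/d_i with (m_0, d_0) = (0, 1). a_0 = floor(sqrt(687)) = 26, since 26^2 = 676 <= 687 < 729 = 27^2.
Iterate m_{i+1} = d_i*a_i - m_i, d_{i+1} = (687 - m_{i+1}^2)/d_i, a_{i+1} = floor((a_0 + m_{i+1})/d_{i+1}):
  m_1 = 1*26 - 0 = 26, d_1 = (687 - 26^2)/1 = 11/1 = 11, a_1 = floor((26 + 26)/11) = 4.
  m_2 = 11*4 - 26 = 18, d_2 = (687 - 18^2)/11 = 363/11 = 33, a_2 = floor((26 + 18)/33) = 1.
  m_3 = 33*1 - 18 = 15, d_3 = (687 - 15^2)/33 = 462/33 = 14, a_3 = floor((26 + 15)/14) = 2.
  m_4 = 14*2 - 15 = 13, d_4 = (687 - 13^2)/14 = 518/14 = 37, a_4 = floor((26 + 13)/37) = 1.
  m_5 = 37*1 - 13 = 24, d_5 = (687 - 24^2)/37 = 111/37 = 3, a_5 = floor((26 + 24)/3) = 16.
  m_6 = 3*16 - 24 = 24, d_6 = (687 - 24^2)/3 = 111/3 = 37, a_6 = floor((26 + 24)/37) = 1.
  m_7 = 37*1 - 24 = 13, d_7 = (687 - 13^2)/37 = 518/37 = 14, a_7 = floor((26 + 13)/14) = 2.
  m_8 = 14*2 - 13 = 15, d_8 = (687 - 15^2)/14 = 462/14 = 33, a_8 = floor((26 + 15)/33) = 1.
  m_9 = 33*1 - 15 = 18, d_9 = (687 - 18^2)/33 = 363/33 = 11, a_9 = floor((26 + 18)/11) = 4.
  m_10 = 11*4 - 18 = 26, d_10 = (687 - 26^2)/11 = 11/11 = 1, a_10 = floor((26 + 26)/1) = 52.
  m_11 = 1*52 - 26 = 26, d_11 = (687 - 26^2)/1 = 11/1 = 11: (m_11, d_11) = (m_1, d_1) = (26, 11), so from here the quotients repeat a_1, ..., a_10; the period length is 10.
Hence the expansion of sqrt(687) is a_0 = 26 followed by the repeating block 4, 1, 2, 1, 16, 1, 2, 1, 4, 52 (period 10).

[26; (4, 1, 2, 1, 16, 1, 2, 1, 4, 52)]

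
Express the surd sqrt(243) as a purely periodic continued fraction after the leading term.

Write x_i = (sqrt(243) + m_i)/d_i with (m_0, d_0) = (0, 1). a_0 = floor(sqrt(243)) = 15, since 15^2 = 225 <= 243 < 256 = 16^2.
Iterate m_{i+1} = d_i*a_i - m_i, d_{i+1} = (243 - m_{i+1}^2)/d_i, a_{i+1} = floor((a_0 + m_{i+1})/d_{i+1}):
  m_1 = 1*15 - 0 = 15, d_1 = (243 - 15^2)/1 = 18/1 = 18, a_1 = floor((15 + 15)/18) = 1.
  m_2 = 18*1 - 15 = 3, d_2 = (243 - 3^2)/18 = 234/18 = 13, a_2 = floor((15 + 3)/13) = 1.
  m_3 = 13*1 - 3 = 10, d_3 = (243 - 10^2)/13 = 143/13 = 11, a_3 = floor((15 + 10)/11) = 2.
  m_4 = 11*2 - 10 = 12, d_4 = (243 - 12^2)/11 = 99/11 = 9, a_4 = floor((15 + 12)/9) = 3.
  m_5 = 9*3 - 12 = 15, d_5 = (243 - 15^2)/9 = 18/9 = 2, a_5 = floor((15 + 15)/2) = 15.
  m_6 = 2*15 - 15 = 15, d_6 = (243 - 15^2)/2 = 18/2 = 9, a_6 = floor((15 + 15)/9) = 3.
  m_7 = 9*3 - 15 = 12, d_7 = (243 - 12^2)/9 = 99/9 = 11, a_7 = floor((15 + 12)/11) = 2.
  m_8 = 11*2 - 12 = 10, d_8 = (243 - 10^2)/11 = 143/11 = 13, a_8 = floor((15 + 10)/13) = 1.
  m_9 = 13*1 - 10 = 3, d_9 = (243 - 3^2)/13 = 234/13 = 18, a_9 = floor((15 + 3)/18) = 1.
  m_10 = 18*1 - 3 = 15, d_10 = (243 - 15^2)/18 = 18/18 = 1, a_10 = floor((15 + 15)/1) = 30.
  m_11 = 1*30 - 15 = 15, d_11 = (243 - 15^2)/1 = 18/1 = 18: (m_11, d_11) = (m_1, d_1) = (15, 18), so from here the quotients repeat a_1, ..., a_10; the period length is 10.
Hence the expansion of sqrt(243) is a_0 = 15 followed by the repeating block 1, 1, 2, 3, 15, 3, 2, 1, 1, 30 (period 10).

[15; (1, 1, 2, 3, 15, 3, 2, 1, 1, 30)]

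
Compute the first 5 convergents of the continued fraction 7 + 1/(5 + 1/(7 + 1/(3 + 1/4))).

7/1, 36/5, 259/36, 813/113, 3511/488

Using the convergent recurrence p_i = a_i*p_{i-1} + p_{i-2}, q_i = a_i*q_{i-1} + q_{i-2} with p_{-2}=0, p_{-1}=1, q_{-2}=1, q_{-1}=0:
  i=0: a_0=7, p_0 = 7*1 + 0 = 7, q_0 = 7*0 + 1 = 1.
  i=1: a_1=5, p_1 = 5*7 + 1 = 36, q_1 = 5*1 + 0 = 5.
  i=2: a_2=7, p_2 = 7*36 + 7 = 259, q_2 = 7*5 + 1 = 36.
  i=3: a_3=3, p_3 = 3*259 + 36 = 813, q_3 = 3*36 + 5 = 113.
  i=4: a_4=4, p_4 = 4*813 + 259 = 3511, q_4 = 4*113 + 36 = 488.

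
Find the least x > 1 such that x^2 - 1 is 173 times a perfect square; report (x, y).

First expand sqrt(173) as a continued fraction. With x_i = (sqrt(173) + m_i)/d_i and (m_0, d_0) = (0, 1): a_0 = floor(sqrt(173)) = 13, since 13^2 = 169 <= 173 < 196 = 14^2.
Iterate m_{i+1} = d_i*a_i - m_i, d_{i+1} = (173 - m_{i+1}^2)/d_i, a_{i+1} = floor((a_0 + m_{i+1})/d_{i+1}):
  m_1 = 1*13 - 0 = 13, d_1 = (173 - 13^2)/1 = 4/1 = 4, a_1 = floor((13 + 13)/4) = 6.
  m_2 = 4*6 - 13 = 11, d_2 = (173 - 11^2)/4 = 52/4 = 13, a_2 = floor((13 + 11)/13) = 1.
  m_3 = 13*1 - 11 = 2, d_3 = (173 - 2^2)/13 = 169/13 = 13, a_3 = floor((13 + 2)/13) = 1.
  m_4 = 13*1 - 2 = 11, d_4 = (173 - 11^2)/13 = 52/13 = 4, a_4 = floor((13 + 11)/4) = 6.
  m_5 = 4*6 - 11 = 13, d_5 = (173 - 13^2)/4 = 4/4 = 1, a_5 = floor((13 + 13)/1) = 26.
  m_6 = 1*26 - 13 = 13, d_6 = (173 - 13^2)/1 = 4/1 = 4: (m_6, d_6) = (m_1, d_1) = (13, 4), so from here the quotients repeat a_1, ..., a_5; the period length is 5.
So sqrt(173) = [13; (6, 1, 1, 6, 26)] with period length k = 5.
k is odd, so (p_{k-1}, q_{k-1}) only solves x^2 - 173y^2 = -1 and the fundamental solution of x^2 - 173y^2 = 1 is (p_{2k-1}, q_{2k-1}) = (p_9, q_9); compute convergents through index 9, running through the period twice.
Convergents (p_i = a_i*p_{i-1} + p_{i-2}, q_i = a_i*q_{i-1} + q_{i-2} with p_{-2}=0, p_{-1}=1, q_{-2}=1, q_{-1}=0):
  i=0: a_0=13, p_0 = 13*1 + 0 = 13, q_0 = 13*0 + 1 = 1.
  i=1: a_1=6, p_1 = 6*13 + 1 = 79, q_1 = 6*1 + 0 = 6.
  i=2: a_2=1, p_2 = 1*79 + 13 = 92, q_2 = 1*6 + 1 = 7.
  i=3: a_3=1, p_3 = 1*92 + 79 = 171, q_3 = 1*7 + 6 = 13.
  i=4: a_4=6, p_4 = 6*171 + 92 = 1118, q_4 = 6*13 + 7 = 85.
  i=5: a_5=26, p_5 = 26*1118 + 171 = 29239, q_5 = 26*85 + 13 = 2223.
  i=6: a_6=6, p_6 = 6*29239 + 1118 = 176552, q_6 = 6*2223 + 85 = 13423.
  i=7: a_7=1, p_7 = 1*176552 + 29239 = 205791, q_7 = 1*13423 + 2223 = 15646.
  i=8: a_8=1, p_8 = 1*205791 + 176552 = 382343, q_8 = 1*15646 + 13423 = 29069.
  i=9: a_9=6, p_9 = 6*382343 + 205791 = 2499849, q_9 = 6*29069 + 15646 = 190060.
Indeed p_4^2 - 173*q_4^2 = 1249924 - 1249925 = -1, not +1.
Check: 2499849^2 - 173*190060^2 = 6249245022801 - 6249245022800 = 1, so (x, y) = (2499849, 190060) solves the equation, and by the theorem it is the least positive solution.

(x, y) = (2499849, 190060)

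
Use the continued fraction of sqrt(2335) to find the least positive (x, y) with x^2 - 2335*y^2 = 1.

First expand sqrt(2335) as a continued fraction. With x_i = (sqrt(2335) + m_i)/d_i and (m_0, d_0) = (0, 1): a_0 = floor(sqrt(2335)) = 48, since 48^2 = 2304 <= 2335 < 2401 = 49^2.
Iterate m_{i+1} = d_i*a_i - m_i, d_{i+1} = (2335 - m_{i+1}^2)/d_i, a_{i+1} = floor((a_0 + m_{i+1})/d_{i+1}):
  m_1 = 1*48 - 0 = 48, d_1 = (2335 - 48^2)/1 = 31/1 = 31, a_1 = floor((48 + 48)/31) = 3.
  m_2 = 31*3 - 48 = 45, d_2 = (2335 - 45^2)/31 = 310/31 = 10, a_2 = floor((48 + 45)/10) = 9.
  m_3 = 10*9 - 45 = 45, d_3 = (2335 - 45^2)/10 = 310/10 = 31, a_3 = floor((48 + 45)/31) = 3.
  m_4 = 31*3 - 45 = 48, d_4 = (2335 - 48^2)/31 = 31/31 = 1, a_4 = floor((48 + 48)/1) = 96.
  m_5 = 1*96 - 48 = 48, d_5 = (2335 - 48^2)/1 = 31/1 = 31: (m_5, d_5) = (m_1, d_1) = (48, 31), so from here the quotients repeat a_1, ..., a_4; the period length is 4.
So sqrt(2335) = [48; (3, 9, 3, 96)] with period length k = 4.
k is even, so the fundamental solution of x^2 - 2335y^2 = 1 is (p_{k-1}, q_{k-1}) = (p_3, q_3); compute convergents through index 3.
Convergents (p_i = a_i*p_{i-1} + p_{i-2}, q_i = a_i*q_{i-1} + q_{i-2} with p_{-2}=0, p_{-1}=1, q_{-2}=1, q_{-1}=0):
  i=0: a_0=48, p_0 = 48*1 + 0 = 48, q_0 = 48*0 + 1 = 1.
  i=1: a_1=3, p_1 = 3*48 + 1 = 145, q_1 = 3*1 + 0 = 3.
  i=2: a_2=9, p_2 = 9*145 + 48 = 1353, q_2 = 9*3 + 1 = 28.
  i=3: a_3=3, p_3 = 3*1353 + 145 = 4204, q_3 = 3*28 + 3 = 87.
Check: 4204^2 - 2335*87^2 = 17673616 - 17673615 = 1, so (x, y) = (4204, 87) solves the equation, and by the theorem it is the least positive solution.

(x, y) = (4204, 87)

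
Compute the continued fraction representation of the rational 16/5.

[3; 5]

Run the Euclidean algorithm on 16 and 5; the successive quotients are the partial quotients a_0, a_1, ... (each step inverts the fractional part left over by the previous one):
  16 = 3*5 + 1, so a_0 = 3.
  5 = 5*1 + 0, so a_1 = 5.
The remainder reaches 0 after 2 divisions, so the expansion has 2 partial quotients, read off in order.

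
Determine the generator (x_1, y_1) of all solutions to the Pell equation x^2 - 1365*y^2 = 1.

First expand sqrt(1365) as a continued fraction. With x_i = (sqrt(1365) + m_i)/d_i and (m_0, d_0) = (0, 1): a_0 = floor(sqrt(1365)) = 36, since 36^2 = 1296 <= 1365 < 1369 = 37^2.
Iterate m_{i+1} = d_i*a_i - m_i, d_{i+1} = (1365 - m_{i+1}^2)/d_i, a_{i+1} = floor((a_0 + m_{i+1})/d_{i+1}):
  m_1 = 1*36 - 0 = 36, d_1 = (1365 - 36^2)/1 = 69/1 = 69, a_1 = floor((36 + 36)/69) = 1.
  m_2 = 69*1 - 36 = 33, d_2 = (1365 - 33^2)/69 = 276/69 = 4, a_2 = floor((36 + 33)/4) = 17.
  m_3 = 4*17 - 33 = 35, d_3 = (1365 - 35^2)/4 = 140/4 = 35, a_3 = floor((36 + 35)/35) = 2.
  m_4 = 35*2 - 35 = 35, d_4 = (1365 - 35^2)/35 = 140/35 = 4, a_4 = floor((36 + 35)/4) = 17.
  m_5 = 4*17 - 35 = 33, d_5 = (1365 - 33^2)/4 = 276/4 = 69, a_5 = floor((36 + 33)/69) = 1.
  m_6 = 69*1 - 33 = 36, d_6 = (1365 - 36^2)/69 = 69/69 = 1, a_6 = floor((36 + 36)/1) = 72.
  m_7 = 1*72 - 36 = 36, d_7 = (1365 - 36^2)/1 = 69/1 = 69: (m_7, d_7) = (m_1, d_1) = (36, 69), so from here the quotients repeat a_1, ..., a_6; the period length is 6.
So sqrt(1365) = [36; (1, 17, 2, 17, 1, 72)] with period length k = 6.
k is even, so the fundamental solution of x^2 - 1365y^2 = 1 is (p_{k-1}, q_{k-1}) = (p_5, q_5); compute convergents through index 5.
Convergents (p_i = a_i*p_{i-1} + p_{i-2}, q_i = a_i*q_{i-1} + q_{i-2} with p_{-2}=0, p_{-1}=1, q_{-2}=1, q_{-1}=0):
  i=0: a_0=36, p_0 = 36*1 + 0 = 36, q_0 = 36*0 + 1 = 1.
  i=1: a_1=1, p_1 = 1*36 + 1 = 37, q_1 = 1*1 + 0 = 1.
  i=2: a_2=17, p_2 = 17*37 + 36 = 665, q_2 = 17*1 + 1 = 18.
  i=3: a_3=2, p_3 = 2*665 + 37 = 1367, q_3 = 2*18 + 1 = 37.
  i=4: a_4=17, p_4 = 17*1367 + 665 = 23904, q_4 = 17*37 + 18 = 647.
  i=5: a_5=1, p_5 = 1*23904 + 1367 = 25271, q_5 = 1*647 + 37 = 684.
Check: 25271^2 - 1365*684^2 = 638623441 - 638623440 = 1, so (x, y) = (25271, 684) solves the equation, and by the theorem it is the least positive solution.

(x, y) = (25271, 684)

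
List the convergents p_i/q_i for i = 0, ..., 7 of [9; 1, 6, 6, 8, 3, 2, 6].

Using the convergent recurrence p_i = a_i*p_{i-1} + p_{i-2}, q_i = a_i*q_{i-1} + q_{i-2} with p_{-2}=0, p_{-1}=1, q_{-2}=1, q_{-1}=0:
  i=0: a_0=9, p_0 = 9*1 + 0 = 9, q_0 = 9*0 + 1 = 1.
  i=1: a_1=1, p_1 = 1*9 + 1 = 10, q_1 = 1*1 + 0 = 1.
  i=2: a_2=6, p_2 = 6*10 + 9 = 69, q_2 = 6*1 + 1 = 7.
  i=3: a_3=6, p_3 = 6*69 + 10 = 424, q_3 = 6*7 + 1 = 43.
  i=4: a_4=8, p_4 = 8*424 + 69 = 3461, q_4 = 8*43 + 7 = 351.
  i=5: a_5=3, p_5 = 3*3461 + 424 = 10807, q_5 = 3*351 + 43 = 1096.
  i=6: a_6=2, p_6 = 2*10807 + 3461 = 25075, q_6 = 2*1096 + 351 = 2543.
  i=7: a_7=6, p_7 = 6*25075 + 10807 = 161257, q_7 = 6*2543 + 1096 = 16354.

9/1, 10/1, 69/7, 424/43, 3461/351, 10807/1096, 25075/2543, 161257/16354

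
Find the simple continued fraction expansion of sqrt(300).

Write x_i = (sqrt(300) + m_i)/d_i with (m_0, d_0) = (0, 1). a_0 = floor(sqrt(300)) = 17, since 17^2 = 289 <= 300 < 324 = 18^2.
Iterate m_{i+1} = d_i*a_i - m_i, d_{i+1} = (300 - m_{i+1}^2)/d_i, a_{i+1} = floor((a_0 + m_{i+1})/d_{i+1}):
  m_1 = 1*17 - 0 = 17, d_1 = (300 - 17^2)/1 = 11/1 = 11, a_1 = floor((17 + 17)/11) = 3.
  m_2 = 11*3 - 17 = 16, d_2 = (300 - 16^2)/11 = 44/11 = 4, a_2 = floor((17 + 16)/4) = 8.
  m_3 = 4*8 - 16 = 16, d_3 = (300 - 16^2)/4 = 44/4 = 11, a_3 = floor((17 + 16)/11) = 3.
  m_4 = 11*3 - 16 = 17, d_4 = (300 - 17^2)/11 = 11/11 = 1, a_4 = floor((17 + 17)/1) = 34.
  m_5 = 1*34 - 17 = 17, d_5 = (300 - 17^2)/1 = 11/1 = 11: (m_5, d_5) = (m_1, d_1) = (17, 11), so from here the quotients repeat a_1, ..., a_4; the period length is 4.
Hence the expansion of sqrt(300) is a_0 = 17 followed by the repeating block 3, 8, 3, 34 (period 4).

[17; (3, 8, 3, 34)]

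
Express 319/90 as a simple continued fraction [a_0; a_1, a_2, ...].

[3; 1, 1, 5, 8]

Run the Euclidean algorithm on 319 and 90; the successive quotients are the partial quotients a_0, a_1, ... (each step inverts the fractional part left over by the previous one):
  319 = 3*90 + 49, so a_0 = 3.
  90 = 1*49 + 41, so a_1 = 1.
  49 = 1*41 + 8, so a_2 = 1.
  41 = 5*8 + 1, so a_3 = 5.
  8 = 8*1 + 0, so a_4 = 8.
The remainder reaches 0 after 5 divisions, so the expansion has 5 partial quotients, read off in order.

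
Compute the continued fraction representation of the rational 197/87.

Run the Euclidean algorithm on 197 and 87; the successive quotients are the partial quotients a_0, a_1, ... (each step inverts the fractional part left over by the previous one):
  197 = 2*87 + 23, so a_0 = 2.
  87 = 3*23 + 18, so a_1 = 3.
  23 = 1*18 + 5, so a_2 = 1.
  18 = 3*5 + 3, so a_3 = 3.
  5 = 1*3 + 2, so a_4 = 1.
  3 = 1*2 + 1, so a_5 = 1.
  2 = 2*1 + 0, so a_6 = 2.
The remainder reaches 0 after 7 divisions, so the expansion has 7 partial quotients, read off in order.

[2; 3, 1, 3, 1, 1, 2]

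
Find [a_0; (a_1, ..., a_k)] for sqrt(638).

Write x_i = (sqrt(638) + m_i)/d_i with (m_0, d_0) = (0, 1). a_0 = floor(sqrt(638)) = 25, since 25^2 = 625 <= 638 < 676 = 26^2.
Iterate m_{i+1} = d_i*a_i - m_i, d_{i+1} = (638 - m_{i+1}^2)/d_i, a_{i+1} = floor((a_0 + m_{i+1})/d_{i+1}):
  m_1 = 1*25 - 0 = 25, d_1 = (638 - 25^2)/1 = 13/1 = 13, a_1 = floor((25 + 25)/13) = 3.
  m_2 = 13*3 - 25 = 14, d_2 = (638 - 14^2)/13 = 442/13 = 34, a_2 = floor((25 + 14)/34) = 1.
  m_3 = 34*1 - 14 = 20, d_3 = (638 - 20^2)/34 = 238/34 = 7, a_3 = floor((25 + 20)/7) = 6.
  m_4 = 7*6 - 20 = 22, d_4 = (638 - 22^2)/7 = 154/7 = 22, a_4 = floor((25 + 22)/22) = 2.
  m_5 = 22*2 - 22 = 22, d_5 = (638 - 22^2)/22 = 154/22 = 7, a_5 = floor((25 + 22)/7) = 6.
  m_6 = 7*6 - 22 = 20, d_6 = (638 - 20^2)/7 = 238/7 = 34, a_6 = floor((25 + 20)/34) = 1.
  m_7 = 34*1 - 20 = 14, d_7 = (638 - 14^2)/34 = 442/34 = 13, a_7 = floor((25 + 14)/13) = 3.
  m_8 = 13*3 - 14 = 25, d_8 = (638 - 25^2)/13 = 13/13 = 1, a_8 = floor((25 + 25)/1) = 50.
  m_9 = 1*50 - 25 = 25, d_9 = (638 - 25^2)/1 = 13/1 = 13: (m_9, d_9) = (m_1, d_1) = (25, 13), so from here the quotients repeat a_1, ..., a_8; the period length is 8.
Hence the expansion of sqrt(638) is a_0 = 25 followed by the repeating block 3, 1, 6, 2, 6, 1, 3, 50 (period 8).

[25; (3, 1, 6, 2, 6, 1, 3, 50)]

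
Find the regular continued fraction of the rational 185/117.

Run the Euclidean algorithm on 185 and 117; the successive quotients are the partial quotients a_0, a_1, ... (each step inverts the fractional part left over by the previous one):
  185 = 1*117 + 68, so a_0 = 1.
  117 = 1*68 + 49, so a_1 = 1.
  68 = 1*49 + 19, so a_2 = 1.
  49 = 2*19 + 11, so a_3 = 2.
  19 = 1*11 + 8, so a_4 = 1.
  11 = 1*8 + 3, so a_5 = 1.
  8 = 2*3 + 2, so a_6 = 2.
  3 = 1*2 + 1, so a_7 = 1.
  2 = 2*1 + 0, so a_8 = 2.
The remainder reaches 0 after 9 divisions, so the expansion has 9 partial quotients, read off in order.

[1; 1, 1, 2, 1, 1, 2, 1, 2]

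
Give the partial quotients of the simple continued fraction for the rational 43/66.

[0; 1, 1, 1, 6, 1, 2]

Run the Euclidean algorithm on 43 and 66; the successive quotients are the partial quotients a_0, a_1, ... (each step inverts the fractional part left over by the previous one):
  43 = 0*66 + 43, so a_0 = 0.
  66 = 1*43 + 23, so a_1 = 1.
  43 = 1*23 + 20, so a_2 = 1.
  23 = 1*20 + 3, so a_3 = 1.
  20 = 6*3 + 2, so a_4 = 6.
  3 = 1*2 + 1, so a_5 = 1.
  2 = 2*1 + 0, so a_6 = 2.
The remainder reaches 0 after 7 divisions, so the expansion has 7 partial quotients, read off in order.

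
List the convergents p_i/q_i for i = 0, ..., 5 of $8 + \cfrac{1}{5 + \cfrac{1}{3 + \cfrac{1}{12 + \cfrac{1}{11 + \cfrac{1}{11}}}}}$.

8/1, 41/5, 131/16, 1613/197, 17874/2183, 198227/24210

Using the convergent recurrence p_i = a_i*p_{i-1} + p_{i-2}, q_i = a_i*q_{i-1} + q_{i-2} with p_{-2}=0, p_{-1}=1, q_{-2}=1, q_{-1}=0:
  i=0: a_0=8, p_0 = 8*1 + 0 = 8, q_0 = 8*0 + 1 = 1.
  i=1: a_1=5, p_1 = 5*8 + 1 = 41, q_1 = 5*1 + 0 = 5.
  i=2: a_2=3, p_2 = 3*41 + 8 = 131, q_2 = 3*5 + 1 = 16.
  i=3: a_3=12, p_3 = 12*131 + 41 = 1613, q_3 = 12*16 + 5 = 197.
  i=4: a_4=11, p_4 = 11*1613 + 131 = 17874, q_4 = 11*197 + 16 = 2183.
  i=5: a_5=11, p_5 = 11*17874 + 1613 = 198227, q_5 = 11*2183 + 197 = 24210.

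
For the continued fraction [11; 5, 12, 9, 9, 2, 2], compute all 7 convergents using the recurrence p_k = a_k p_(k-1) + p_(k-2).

Using the convergent recurrence p_i = a_i*p_{i-1} + p_{i-2}, q_i = a_i*q_{i-1} + q_{i-2} with p_{-2}=0, p_{-1}=1, q_{-2}=1, q_{-1}=0:
  i=0: a_0=11, p_0 = 11*1 + 0 = 11, q_0 = 11*0 + 1 = 1.
  i=1: a_1=5, p_1 = 5*11 + 1 = 56, q_1 = 5*1 + 0 = 5.
  i=2: a_2=12, p_2 = 12*56 + 11 = 683, q_2 = 12*5 + 1 = 61.
  i=3: a_3=9, p_3 = 9*683 + 56 = 6203, q_3 = 9*61 + 5 = 554.
  i=4: a_4=9, p_4 = 9*6203 + 683 = 56510, q_4 = 9*554 + 61 = 5047.
  i=5: a_5=2, p_5 = 2*56510 + 6203 = 119223, q_5 = 2*5047 + 554 = 10648.
  i=6: a_6=2, p_6 = 2*119223 + 56510 = 294956, q_6 = 2*10648 + 5047 = 26343.

11/1, 56/5, 683/61, 6203/554, 56510/5047, 119223/10648, 294956/26343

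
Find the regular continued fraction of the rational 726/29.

[25; 29]

Run the Euclidean algorithm on 726 and 29; the successive quotients are the partial quotients a_0, a_1, ... (each step inverts the fractional part left over by the previous one):
  726 = 25*29 + 1, so a_0 = 25.
  29 = 29*1 + 0, so a_1 = 29.
The remainder reaches 0 after 2 divisions, so the expansion has 2 partial quotients, read off in order.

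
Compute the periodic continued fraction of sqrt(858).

[29; (3, 2, 3, 58)]

Write x_i = (sqrt(858) + m_i)/d_i with (m_0, d_0) = (0, 1). a_0 = floor(sqrt(858)) = 29, since 29^2 = 841 <= 858 < 900 = 30^2.
Iterate m_{i+1} = d_i*a_i - m_i, d_{i+1} = (858 - m_{i+1}^2)/d_i, a_{i+1} = floor((a_0 + m_{i+1})/d_{i+1}):
  m_1 = 1*29 - 0 = 29, d_1 = (858 - 29^2)/1 = 17/1 = 17, a_1 = floor((29 + 29)/17) = 3.
  m_2 = 17*3 - 29 = 22, d_2 = (858 - 22^2)/17 = 374/17 = 22, a_2 = floor((29 + 22)/22) = 2.
  m_3 = 22*2 - 22 = 22, d_3 = (858 - 22^2)/22 = 374/22 = 17, a_3 = floor((29 + 22)/17) = 3.
  m_4 = 17*3 - 22 = 29, d_4 = (858 - 29^2)/17 = 17/17 = 1, a_4 = floor((29 + 29)/1) = 58.
  m_5 = 1*58 - 29 = 29, d_5 = (858 - 29^2)/1 = 17/1 = 17: (m_5, d_5) = (m_1, d_1) = (29, 17), so from here the quotients repeat a_1, ..., a_4; the period length is 4.
Hence the expansion of sqrt(858) is a_0 = 29 followed by the repeating block 3, 2, 3, 58 (period 4).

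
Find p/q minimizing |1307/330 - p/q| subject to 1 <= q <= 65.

Expand x = 1307/330 as a continued fraction with the Euclidean algorithm:
  1307 = 3*330 + 317, so a_0 = 3.
  330 = 1*317 + 13, so a_1 = 1.
  317 = 24*13 + 5, so a_2 = 24.
  13 = 2*5 + 3, so a_3 = 2.
  5 = 1*3 + 2, so a_4 = 1.
  3 = 1*2 + 1, so a_5 = 1.
  2 = 2*1 + 0, so a_6 = 2.
so x = [3; 1, 24, 2, 1, 1, 2].
Convergents (p_i = a_i*p_{i-1} + p_{i-2}, q_i = a_i*q_{i-1} + q_{i-2} with p_{-2}=0, p_{-1}=1, q_{-2}=1, q_{-1}=0), until the denominator exceeds 65:
  i=0: a_0=3, p_0 = 3*1 + 0 = 3, q_0 = 3*0 + 1 = 1.
  i=1: a_1=1, p_1 = 1*3 + 1 = 4, q_1 = 1*1 + 0 = 1.
  i=2: a_2=24, p_2 = 24*4 + 3 = 99, q_2 = 24*1 + 1 = 25.
  i=3: a_3=2, p_3 = 2*99 + 4 = 202, q_3 = 2*25 + 1 = 51.
  i=4: a_4=1, p_4 = 1*202 + 99 = 301, q_4 = 1*51 + 25 = 76.
q_4 = 76 > 65, so the last convergent with denominator <= 65 is p_3/q_3 = 202/51.
The closest fraction with denominator <= 65 is either p_3/q_3 or the intermediate fraction (k*p_3 + p_2)/(k*q_3 + q_2) with the largest k >= 1 whose denominator stays <= 65; these approach x as k grows, and every other convergent or intermediate fraction in range is farther away.
Largest k: floor((65 - q_2)/q_3) = floor((65 - 25)/51) = 0.
Since k = 0, no intermediate fraction beyond p_3/q_3 has denominator <= 65, so the convergent 202/51 is the closest (its error is |1307*51 - 202*330|/(330*51) = 3/16830).

202/51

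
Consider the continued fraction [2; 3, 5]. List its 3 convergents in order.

Using the convergent recurrence p_i = a_i*p_{i-1} + p_{i-2}, q_i = a_i*q_{i-1} + q_{i-2} with p_{-2}=0, p_{-1}=1, q_{-2}=1, q_{-1}=0:
  i=0: a_0=2, p_0 = 2*1 + 0 = 2, q_0 = 2*0 + 1 = 1.
  i=1: a_1=3, p_1 = 3*2 + 1 = 7, q_1 = 3*1 + 0 = 3.
  i=2: a_2=5, p_2 = 5*7 + 2 = 37, q_2 = 5*3 + 1 = 16.

2/1, 7/3, 37/16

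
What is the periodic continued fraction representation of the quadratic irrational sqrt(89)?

Write x_i = (sqrt(89) + m_i)/d_i with (m_0, d_0) = (0, 1). a_0 = floor(sqrt(89)) = 9, since 9^2 = 81 <= 89 < 100 = 10^2.
Iterate m_{i+1} = d_i*a_i - m_i, d_{i+1} = (89 - m_{i+1}^2)/d_i, a_{i+1} = floor((a_0 + m_{i+1})/d_{i+1}):
  m_1 = 1*9 - 0 = 9, d_1 = (89 - 9^2)/1 = 8/1 = 8, a_1 = floor((9 + 9)/8) = 2.
  m_2 = 8*2 - 9 = 7, d_2 = (89 - 7^2)/8 = 40/8 = 5, a_2 = floor((9 + 7)/5) = 3.
  m_3 = 5*3 - 7 = 8, d_3 = (89 - 8^2)/5 = 25/5 = 5, a_3 = floor((9 + 8)/5) = 3.
  m_4 = 5*3 - 8 = 7, d_4 = (89 - 7^2)/5 = 40/5 = 8, a_4 = floor((9 + 7)/8) = 2.
  m_5 = 8*2 - 7 = 9, d_5 = (89 - 9^2)/8 = 8/8 = 1, a_5 = floor((9 + 9)/1) = 18.
  m_6 = 1*18 - 9 = 9, d_6 = (89 - 9^2)/1 = 8/1 = 8: (m_6, d_6) = (m_1, d_1) = (9, 8), so from here the quotients repeat a_1, ..., a_5; the period length is 5.
Hence the expansion of sqrt(89) is a_0 = 9 followed by the repeating block 2, 3, 3, 2, 18 (period 5).

[9; (2, 3, 3, 2, 18)]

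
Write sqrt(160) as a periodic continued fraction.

Write x_i = (sqrt(160) + m_i)/d_i with (m_0, d_0) = (0, 1). a_0 = floor(sqrt(160)) = 12, since 12^2 = 144 <= 160 < 169 = 13^2.
Iterate m_{i+1} = d_i*a_i - m_i, d_{i+1} = (160 - m_{i+1}^2)/d_i, a_{i+1} = floor((a_0 + m_{i+1})/d_{i+1}):
  m_1 = 1*12 - 0 = 12, d_1 = (160 - 12^2)/1 = 16/1 = 16, a_1 = floor((12 + 12)/16) = 1.
  m_2 = 16*1 - 12 = 4, d_2 = (160 - 4^2)/16 = 144/16 = 9, a_2 = floor((12 + 4)/9) = 1.
  m_3 = 9*1 - 4 = 5, d_3 = (160 - 5^2)/9 = 135/9 = 15, a_3 = floor((12 + 5)/15) = 1.
  m_4 = 15*1 - 5 = 10, d_4 = (160 - 10^2)/15 = 60/15 = 4, a_4 = floor((12 + 10)/4) = 5.
  m_5 = 4*5 - 10 = 10, d_5 = (160 - 10^2)/4 = 60/4 = 15, a_5 = floor((12 + 10)/15) = 1.
  m_6 = 15*1 - 10 = 5, d_6 = (160 - 5^2)/15 = 135/15 = 9, a_6 = floor((12 + 5)/9) = 1.
  m_7 = 9*1 - 5 = 4, d_7 = (160 - 4^2)/9 = 144/9 = 16, a_7 = floor((12 + 4)/16) = 1.
  m_8 = 16*1 - 4 = 12, d_8 = (160 - 12^2)/16 = 16/16 = 1, a_8 = floor((12 + 12)/1) = 24.
  m_9 = 1*24 - 12 = 12, d_9 = (160 - 12^2)/1 = 16/1 = 16: (m_9, d_9) = (m_1, d_1) = (12, 16), so from here the quotients repeat a_1, ..., a_8; the period length is 8.
Hence the expansion of sqrt(160) is a_0 = 12 followed by the repeating block 1, 1, 1, 5, 1, 1, 1, 24 (period 8).

[12; (1, 1, 1, 5, 1, 1, 1, 24)]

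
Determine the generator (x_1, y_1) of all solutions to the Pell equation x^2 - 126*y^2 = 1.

(x, y) = (449, 40)

First expand sqrt(126) as a continued fraction. With x_i = (sqrt(126) + m_i)/d_i and (m_0, d_0) = (0, 1): a_0 = floor(sqrt(126)) = 11, since 11^2 = 121 <= 126 < 144 = 12^2.
Iterate m_{i+1} = d_i*a_i - m_i, d_{i+1} = (126 - m_{i+1}^2)/d_i, a_{i+1} = floor((a_0 + m_{i+1})/d_{i+1}):
  m_1 = 1*11 - 0 = 11, d_1 = (126 - 11^2)/1 = 5/1 = 5, a_1 = floor((11 + 11)/5) = 4.
  m_2 = 5*4 - 11 = 9, d_2 = (126 - 9^2)/5 = 45/5 = 9, a_2 = floor((11 + 9)/9) = 2.
  m_3 = 9*2 - 9 = 9, d_3 = (126 - 9^2)/9 = 45/9 = 5, a_3 = floor((11 + 9)/5) = 4.
  m_4 = 5*4 - 9 = 11, d_4 = (126 - 11^2)/5 = 5/5 = 1, a_4 = floor((11 + 11)/1) = 22.
  m_5 = 1*22 - 11 = 11, d_5 = (126 - 11^2)/1 = 5/1 = 5: (m_5, d_5) = (m_1, d_1) = (11, 5), so from here the quotients repeat a_1, ..., a_4; the period length is 4.
So sqrt(126) = [11; (4, 2, 4, 22)] with period length k = 4.
k is even, so the fundamental solution of x^2 - 126y^2 = 1 is (p_{k-1}, q_{k-1}) = (p_3, q_3); compute convergents through index 3.
Convergents (p_i = a_i*p_{i-1} + p_{i-2}, q_i = a_i*q_{i-1} + q_{i-2} with p_{-2}=0, p_{-1}=1, q_{-2}=1, q_{-1}=0):
  i=0: a_0=11, p_0 = 11*1 + 0 = 11, q_0 = 11*0 + 1 = 1.
  i=1: a_1=4, p_1 = 4*11 + 1 = 45, q_1 = 4*1 + 0 = 4.
  i=2: a_2=2, p_2 = 2*45 + 11 = 101, q_2 = 2*4 + 1 = 9.
  i=3: a_3=4, p_3 = 4*101 + 45 = 449, q_3 = 4*9 + 4 = 40.
Check: 449^2 - 126*40^2 = 201601 - 201600 = 1, so (x, y) = (449, 40) solves the equation, and by the theorem it is the least positive solution.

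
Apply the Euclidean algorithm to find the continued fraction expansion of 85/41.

Run the Euclidean algorithm on 85 and 41; the successive quotients are the partial quotients a_0, a_1, ... (each step inverts the fractional part left over by the previous one):
  85 = 2*41 + 3, so a_0 = 2.
  41 = 13*3 + 2, so a_1 = 13.
  3 = 1*2 + 1, so a_2 = 1.
  2 = 2*1 + 0, so a_3 = 2.
The remainder reaches 0 after 4 divisions, so the expansion has 4 partial quotients, read off in order.

[2; 13, 1, 2]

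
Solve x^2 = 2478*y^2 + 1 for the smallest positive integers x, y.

(x, y) = (28673, 576)

First expand sqrt(2478) as a continued fraction. With x_i = (sqrt(2478) + m_i)/d_i and (m_0, d_0) = (0, 1): a_0 = floor(sqrt(2478)) = 49, since 49^2 = 2401 <= 2478 < 2500 = 50^2.
Iterate m_{i+1} = d_i*a_i - m_i, d_{i+1} = (2478 - m_{i+1}^2)/d_i, a_{i+1} = floor((a_0 + m_{i+1})/d_{i+1}):
  m_1 = 1*49 - 0 = 49, d_1 = (2478 - 49^2)/1 = 77/1 = 77, a_1 = floor((49 + 49)/77) = 1.
  m_2 = 77*1 - 49 = 28, d_2 = (2478 - 28^2)/77 = 1694/77 = 22, a_2 = floor((49 + 28)/22) = 3.
  m_3 = 22*3 - 28 = 38, d_3 = (2478 - 38^2)/22 = 1034/22 = 47, a_3 = floor((49 + 38)/47) = 1.
  m_4 = 47*1 - 38 = 9, d_4 = (2478 - 9^2)/47 = 2397/47 = 51, a_4 = floor((49 + 9)/51) = 1.
  m_5 = 51*1 - 9 = 42, d_5 = (2478 - 42^2)/51 = 714/51 = 14, a_5 = floor((49 + 42)/14) = 6.
  m_6 = 14*6 - 42 = 42, d_6 = (2478 - 42^2)/14 = 714/14 = 51, a_6 = floor((49 + 42)/51) = 1.
  m_7 = 51*1 - 42 = 9, d_7 = (2478 - 9^2)/51 = 2397/51 = 47, a_7 = floor((49 + 9)/47) = 1.
  m_8 = 47*1 - 9 = 38, d_8 = (2478 - 38^2)/47 = 1034/47 = 22, a_8 = floor((49 + 38)/22) = 3.
  m_9 = 22*3 - 38 = 28, d_9 = (2478 - 28^2)/22 = 1694/22 = 77, a_9 = floor((49 + 28)/77) = 1.
  m_10 = 77*1 - 28 = 49, d_10 = (2478 - 49^2)/77 = 77/77 = 1, a_10 = floor((49 + 49)/1) = 98.
  m_11 = 1*98 - 49 = 49, d_11 = (2478 - 49^2)/1 = 77/1 = 77: (m_11, d_11) = (m_1, d_1) = (49, 77), so from here the quotients repeat a_1, ..., a_10; the period length is 10.
So sqrt(2478) = [49; (1, 3, 1, 1, 6, 1, 1, 3, 1, 98)] with period length k = 10.
k is even, so the fundamental solution of x^2 - 2478y^2 = 1 is (p_{k-1}, q_{k-1}) = (p_9, q_9); compute convergents through index 9.
Convergents (p_i = a_i*p_{i-1} + p_{i-2}, q_i = a_i*q_{i-1} + q_{i-2} with p_{-2}=0, p_{-1}=1, q_{-2}=1, q_{-1}=0):
  i=0: a_0=49, p_0 = 49*1 + 0 = 49, q_0 = 49*0 + 1 = 1.
  i=1: a_1=1, p_1 = 1*49 + 1 = 50, q_1 = 1*1 + 0 = 1.
  i=2: a_2=3, p_2 = 3*50 + 49 = 199, q_2 = 3*1 + 1 = 4.
  i=3: a_3=1, p_3 = 1*199 + 50 = 249, q_3 = 1*4 + 1 = 5.
  i=4: a_4=1, p_4 = 1*249 + 199 = 448, q_4 = 1*5 + 4 = 9.
  i=5: a_5=6, p_5 = 6*448 + 249 = 2937, q_5 = 6*9 + 5 = 59.
  i=6: a_6=1, p_6 = 1*2937 + 448 = 3385, q_6 = 1*59 + 9 = 68.
  i=7: a_7=1, p_7 = 1*3385 + 2937 = 6322, q_7 = 1*68 + 59 = 127.
  i=8: a_8=3, p_8 = 3*6322 + 3385 = 22351, q_8 = 3*127 + 68 = 449.
  i=9: a_9=1, p_9 = 1*22351 + 6322 = 28673, q_9 = 1*449 + 127 = 576.
Check: 28673^2 - 2478*576^2 = 822140929 - 822140928 = 1, so (x, y) = (28673, 576) solves the equation, and by the theorem it is the least positive solution.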